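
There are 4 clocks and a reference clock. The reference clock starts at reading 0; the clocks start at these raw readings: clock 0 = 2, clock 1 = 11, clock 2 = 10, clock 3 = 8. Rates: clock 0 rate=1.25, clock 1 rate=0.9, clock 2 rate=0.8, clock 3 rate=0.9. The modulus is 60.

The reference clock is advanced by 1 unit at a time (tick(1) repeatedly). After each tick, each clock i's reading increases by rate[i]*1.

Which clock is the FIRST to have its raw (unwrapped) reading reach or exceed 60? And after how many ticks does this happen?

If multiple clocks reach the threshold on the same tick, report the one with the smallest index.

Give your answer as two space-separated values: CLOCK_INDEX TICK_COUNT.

clock 0: start=2, rate=1.25, needs 60-2 = 58; ticks = ceil(58/1.25) = ceil(46.4000) = 47; reading at tick 47 = 2 + 1.25*47 = 60.7500
clock 1: start=11, rate=0.9, needs 60-11 = 49; ticks = ceil(49/0.9) = ceil(54.4444) = 55; reading at tick 55 = 11 + 0.9*55 = 60.5000
clock 2: start=10, rate=0.8, needs 60-10 = 50; ticks = ceil(50/0.8) = ceil(62.5000) = 63; reading at tick 63 = 10 + 0.8*63 = 60.4000
clock 3: start=8, rate=0.9, needs 60-8 = 52; ticks = ceil(52/0.9) = ceil(57.7778) = 58; reading at tick 58 = 8 + 0.9*58 = 60.2000
Minimum tick count = 47; winners = [0]; smallest index = 0

Answer: 0 47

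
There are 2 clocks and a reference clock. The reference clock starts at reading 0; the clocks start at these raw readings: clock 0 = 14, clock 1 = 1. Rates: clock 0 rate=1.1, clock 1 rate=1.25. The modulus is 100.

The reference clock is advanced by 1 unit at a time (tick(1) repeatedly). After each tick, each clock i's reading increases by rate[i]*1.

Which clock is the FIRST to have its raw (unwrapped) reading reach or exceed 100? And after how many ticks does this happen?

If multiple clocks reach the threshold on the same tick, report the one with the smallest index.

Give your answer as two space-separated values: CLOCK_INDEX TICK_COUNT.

Answer: 0 79

Derivation:
clock 0: start=14, rate=1.1, needs 100-14 = 86; ticks = ceil(86/1.1) = ceil(78.1818) = 79; reading at tick 79 = 14 + 1.1*79 = 100.9000
clock 1: start=1, rate=1.25, needs 100-1 = 99; ticks = ceil(99/1.25) = ceil(79.2000) = 80; reading at tick 80 = 1 + 1.25*80 = 101.0000
Minimum tick count = 79; winners = [0]; smallest index = 0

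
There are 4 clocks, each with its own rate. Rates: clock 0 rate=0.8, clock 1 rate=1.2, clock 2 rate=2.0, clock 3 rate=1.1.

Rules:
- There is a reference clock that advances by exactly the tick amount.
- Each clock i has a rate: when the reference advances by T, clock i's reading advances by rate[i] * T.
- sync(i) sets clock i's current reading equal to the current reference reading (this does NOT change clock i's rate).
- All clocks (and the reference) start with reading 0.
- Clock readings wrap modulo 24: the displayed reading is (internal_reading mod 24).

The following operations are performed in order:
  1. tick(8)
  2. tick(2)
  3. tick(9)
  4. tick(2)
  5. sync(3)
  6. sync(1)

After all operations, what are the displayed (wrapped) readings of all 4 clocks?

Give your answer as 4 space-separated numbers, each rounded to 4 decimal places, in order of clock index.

Answer: 16.8000 21.0000 18.0000 21.0000

Derivation:
After op 1 tick(8): ref=8.0000 raw=[6.4000 9.6000 16.0000 8.8000]
After op 2 tick(2): ref=10.0000 raw=[8.0000 12.0000 20.0000 11.0000]
After op 3 tick(9): ref=19.0000 raw=[15.2000 22.8000 38.0000 20.9000]
After op 4 tick(2): ref=21.0000 raw=[16.8000 25.2000 42.0000 23.1000]
After op 5 sync(3): ref=21.0000 raw=[16.8000 25.2000 42.0000 21.0000]
After op 6 sync(1): ref=21.0000 raw=[16.8000 21.0000 42.0000 21.0000]
Wrap final raw readings (mod 24): 16.8000 mod 24 = 16.8000; 21.0000 mod 24 = 21.0000; 42.0000 mod 24 = 18.0000; 21.0000 mod 24 = 21.0000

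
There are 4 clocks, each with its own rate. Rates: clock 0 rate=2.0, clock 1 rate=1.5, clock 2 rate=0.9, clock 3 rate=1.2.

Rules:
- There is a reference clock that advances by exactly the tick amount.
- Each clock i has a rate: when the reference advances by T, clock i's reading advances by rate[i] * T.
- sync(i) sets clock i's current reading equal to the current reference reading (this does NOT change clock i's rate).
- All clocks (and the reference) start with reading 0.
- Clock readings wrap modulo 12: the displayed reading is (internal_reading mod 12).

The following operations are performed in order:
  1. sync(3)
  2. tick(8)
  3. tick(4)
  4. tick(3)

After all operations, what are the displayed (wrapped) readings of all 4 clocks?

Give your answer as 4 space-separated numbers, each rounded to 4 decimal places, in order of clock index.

After op 1 sync(3): ref=0.0000 raw=[0.0000 0.0000 0.0000 0.0000]
After op 2 tick(8): ref=8.0000 raw=[16.0000 12.0000 7.2000 9.6000]
After op 3 tick(4): ref=12.0000 raw=[24.0000 18.0000 10.8000 14.4000]
After op 4 tick(3): ref=15.0000 raw=[30.0000 22.5000 13.5000 18.0000]
Wrap final raw readings (mod 12): 30.0000 mod 12 = 6.0000; 22.5000 mod 12 = 10.5000; 13.5000 mod 12 = 1.5000; 18.0000 mod 12 = 6.0000

Answer: 6.0000 10.5000 1.5000 6.0000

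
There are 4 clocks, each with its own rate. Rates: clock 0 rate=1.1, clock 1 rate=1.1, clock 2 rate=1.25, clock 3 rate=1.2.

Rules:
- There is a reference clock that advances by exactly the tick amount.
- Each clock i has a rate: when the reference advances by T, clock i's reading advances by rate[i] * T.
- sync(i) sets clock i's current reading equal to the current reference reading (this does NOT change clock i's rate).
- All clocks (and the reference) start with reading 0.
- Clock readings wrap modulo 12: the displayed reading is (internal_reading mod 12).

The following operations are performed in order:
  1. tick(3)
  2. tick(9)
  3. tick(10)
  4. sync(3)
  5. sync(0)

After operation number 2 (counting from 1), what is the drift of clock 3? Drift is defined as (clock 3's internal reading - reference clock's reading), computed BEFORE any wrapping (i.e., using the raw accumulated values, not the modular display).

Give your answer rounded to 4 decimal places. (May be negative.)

Answer: 2.4000

Derivation:
After op 1 tick(3): ref=3.0000 raw=[3.3000 3.3000 3.7500 3.6000]
After op 2 tick(9): ref=12.0000 raw=[13.2000 13.2000 15.0000 14.4000]
Drift of clock 3 after op 2: 14.4000 - 12.0000 = 2.4000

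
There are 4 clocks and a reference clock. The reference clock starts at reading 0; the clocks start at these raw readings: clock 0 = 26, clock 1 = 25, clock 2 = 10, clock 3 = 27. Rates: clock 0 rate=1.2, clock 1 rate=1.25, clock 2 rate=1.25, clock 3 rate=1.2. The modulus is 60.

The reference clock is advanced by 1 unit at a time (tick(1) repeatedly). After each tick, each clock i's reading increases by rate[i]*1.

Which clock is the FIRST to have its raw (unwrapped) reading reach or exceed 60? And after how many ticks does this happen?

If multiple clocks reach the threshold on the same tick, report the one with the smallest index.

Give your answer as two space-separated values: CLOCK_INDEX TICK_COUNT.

Answer: 1 28

Derivation:
clock 0: start=26, rate=1.2, needs 60-26 = 34; ticks = ceil(34/1.2) = ceil(28.3333) = 29; reading at tick 29 = 26 + 1.2*29 = 60.8000
clock 1: start=25, rate=1.25, needs 60-25 = 35; ticks = ceil(35/1.25) = ceil(28.0000) = 28; reading at tick 28 = 25 + 1.25*28 = 60.0000
clock 2: start=10, rate=1.25, needs 60-10 = 50; ticks = ceil(50/1.25) = ceil(40.0000) = 40; reading at tick 40 = 10 + 1.25*40 = 60.0000
clock 3: start=27, rate=1.2, needs 60-27 = 33; ticks = ceil(33/1.2) = ceil(27.5000) = 28; reading at tick 28 = 27 + 1.2*28 = 60.6000
Minimum tick count = 28; winners = [1, 3]; smallest index = 1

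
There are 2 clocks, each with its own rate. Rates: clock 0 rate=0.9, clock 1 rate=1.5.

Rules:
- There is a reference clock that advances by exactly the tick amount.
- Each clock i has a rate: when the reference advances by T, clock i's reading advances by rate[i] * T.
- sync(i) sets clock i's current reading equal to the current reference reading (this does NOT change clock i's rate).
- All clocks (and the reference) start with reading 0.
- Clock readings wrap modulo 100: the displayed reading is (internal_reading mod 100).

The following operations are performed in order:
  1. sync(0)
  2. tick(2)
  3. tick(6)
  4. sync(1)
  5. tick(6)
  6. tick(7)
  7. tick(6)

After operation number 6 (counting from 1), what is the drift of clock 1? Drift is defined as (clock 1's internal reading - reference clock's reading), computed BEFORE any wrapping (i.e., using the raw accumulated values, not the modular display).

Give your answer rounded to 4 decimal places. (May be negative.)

After op 1 sync(0): ref=0.0000 raw=[0.0000 0.0000]
After op 2 tick(2): ref=2.0000 raw=[1.8000 3.0000]
After op 3 tick(6): ref=8.0000 raw=[7.2000 12.0000]
After op 4 sync(1): ref=8.0000 raw=[7.2000 8.0000]
After op 5 tick(6): ref=14.0000 raw=[12.6000 17.0000]
After op 6 tick(7): ref=21.0000 raw=[18.9000 27.5000]
Drift of clock 1 after op 6: 27.5000 - 21.0000 = 6.5000

Answer: 6.5000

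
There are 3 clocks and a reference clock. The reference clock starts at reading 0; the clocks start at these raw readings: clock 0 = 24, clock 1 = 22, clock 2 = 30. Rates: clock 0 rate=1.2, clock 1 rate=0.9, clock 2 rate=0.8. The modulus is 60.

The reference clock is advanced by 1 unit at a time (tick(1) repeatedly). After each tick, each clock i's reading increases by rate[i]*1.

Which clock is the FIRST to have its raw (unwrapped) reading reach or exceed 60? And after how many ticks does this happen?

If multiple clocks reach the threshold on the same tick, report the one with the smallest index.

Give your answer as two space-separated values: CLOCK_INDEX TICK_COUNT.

clock 0: start=24, rate=1.2, needs 60-24 = 36; ticks = ceil(36/1.2) = ceil(30.0000) = 30; reading at tick 30 = 24 + 1.2*30 = 60.0000
clock 1: start=22, rate=0.9, needs 60-22 = 38; ticks = ceil(38/0.9) = ceil(42.2222) = 43; reading at tick 43 = 22 + 0.9*43 = 60.7000
clock 2: start=30, rate=0.8, needs 60-30 = 30; ticks = ceil(30/0.8) = ceil(37.5000) = 38; reading at tick 38 = 30 + 0.8*38 = 60.4000
Minimum tick count = 30; winners = [0]; smallest index = 0

Answer: 0 30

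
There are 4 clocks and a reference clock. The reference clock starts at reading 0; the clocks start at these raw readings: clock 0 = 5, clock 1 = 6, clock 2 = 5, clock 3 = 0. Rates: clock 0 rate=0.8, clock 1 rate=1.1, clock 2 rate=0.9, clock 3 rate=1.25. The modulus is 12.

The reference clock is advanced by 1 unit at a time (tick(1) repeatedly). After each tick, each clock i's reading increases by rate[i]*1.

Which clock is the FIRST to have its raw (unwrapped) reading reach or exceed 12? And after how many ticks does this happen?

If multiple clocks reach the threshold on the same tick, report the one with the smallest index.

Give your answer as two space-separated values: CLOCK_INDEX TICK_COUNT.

Answer: 1 6

Derivation:
clock 0: start=5, rate=0.8, needs 12-5 = 7; ticks = ceil(7/0.8) = ceil(8.7500) = 9; reading at tick 9 = 5 + 0.8*9 = 12.2000
clock 1: start=6, rate=1.1, needs 12-6 = 6; ticks = ceil(6/1.1) = ceil(5.4545) = 6; reading at tick 6 = 6 + 1.1*6 = 12.6000
clock 2: start=5, rate=0.9, needs 12-5 = 7; ticks = ceil(7/0.9) = ceil(7.7778) = 8; reading at tick 8 = 5 + 0.9*8 = 12.2000
clock 3: start=0, rate=1.25, needs 12-0 = 12; ticks = ceil(12/1.25) = ceil(9.6000) = 10; reading at tick 10 = 0 + 1.25*10 = 12.5000
Minimum tick count = 6; winners = [1]; smallest index = 1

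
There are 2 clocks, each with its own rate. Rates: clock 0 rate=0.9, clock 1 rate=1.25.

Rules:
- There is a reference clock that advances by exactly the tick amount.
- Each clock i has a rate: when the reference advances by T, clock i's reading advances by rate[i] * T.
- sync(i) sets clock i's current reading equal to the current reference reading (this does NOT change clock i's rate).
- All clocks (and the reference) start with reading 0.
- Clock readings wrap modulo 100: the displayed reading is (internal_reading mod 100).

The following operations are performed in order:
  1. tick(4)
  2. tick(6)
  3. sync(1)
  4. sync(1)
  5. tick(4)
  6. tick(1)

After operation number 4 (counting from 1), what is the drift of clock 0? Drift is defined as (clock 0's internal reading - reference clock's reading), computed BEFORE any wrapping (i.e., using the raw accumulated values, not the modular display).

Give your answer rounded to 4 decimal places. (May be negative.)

Answer: -1.0000

Derivation:
After op 1 tick(4): ref=4.0000 raw=[3.6000 5.0000]
After op 2 tick(6): ref=10.0000 raw=[9.0000 12.5000]
After op 3 sync(1): ref=10.0000 raw=[9.0000 10.0000]
After op 4 sync(1): ref=10.0000 raw=[9.0000 10.0000]
Drift of clock 0 after op 4: 9.0000 - 10.0000 = -1.0000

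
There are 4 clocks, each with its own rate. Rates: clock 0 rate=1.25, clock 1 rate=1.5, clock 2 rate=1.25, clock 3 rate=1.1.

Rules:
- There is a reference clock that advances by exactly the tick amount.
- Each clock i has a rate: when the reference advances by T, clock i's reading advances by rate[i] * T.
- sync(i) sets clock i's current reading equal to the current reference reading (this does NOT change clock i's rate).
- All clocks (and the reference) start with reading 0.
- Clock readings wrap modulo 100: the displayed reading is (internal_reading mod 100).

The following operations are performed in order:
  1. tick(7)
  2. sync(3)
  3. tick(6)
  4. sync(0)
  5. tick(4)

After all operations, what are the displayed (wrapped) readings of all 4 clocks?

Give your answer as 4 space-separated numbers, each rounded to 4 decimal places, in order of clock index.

Answer: 18.0000 25.5000 21.2500 18.0000

Derivation:
After op 1 tick(7): ref=7.0000 raw=[8.7500 10.5000 8.7500 7.7000]
After op 2 sync(3): ref=7.0000 raw=[8.7500 10.5000 8.7500 7.0000]
After op 3 tick(6): ref=13.0000 raw=[16.2500 19.5000 16.2500 13.6000]
After op 4 sync(0): ref=13.0000 raw=[13.0000 19.5000 16.2500 13.6000]
After op 5 tick(4): ref=17.0000 raw=[18.0000 25.5000 21.2500 18.0000]
Wrap final raw readings (mod 100): 18.0000 mod 100 = 18.0000; 25.5000 mod 100 = 25.5000; 21.2500 mod 100 = 21.2500; 18.0000 mod 100 = 18.0000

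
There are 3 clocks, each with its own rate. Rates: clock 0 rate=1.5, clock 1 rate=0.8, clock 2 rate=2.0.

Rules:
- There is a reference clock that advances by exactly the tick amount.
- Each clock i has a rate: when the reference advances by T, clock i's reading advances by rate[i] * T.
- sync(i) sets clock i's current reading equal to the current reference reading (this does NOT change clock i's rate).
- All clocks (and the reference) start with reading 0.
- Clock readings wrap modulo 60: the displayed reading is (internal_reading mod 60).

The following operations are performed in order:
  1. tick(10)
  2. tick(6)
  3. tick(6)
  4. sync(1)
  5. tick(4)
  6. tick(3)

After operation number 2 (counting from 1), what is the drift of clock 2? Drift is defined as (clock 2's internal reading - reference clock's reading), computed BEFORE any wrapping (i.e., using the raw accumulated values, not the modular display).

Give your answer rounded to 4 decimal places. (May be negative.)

Answer: 16.0000

Derivation:
After op 1 tick(10): ref=10.0000 raw=[15.0000 8.0000 20.0000]
After op 2 tick(6): ref=16.0000 raw=[24.0000 12.8000 32.0000]
Drift of clock 2 after op 2: 32.0000 - 16.0000 = 16.0000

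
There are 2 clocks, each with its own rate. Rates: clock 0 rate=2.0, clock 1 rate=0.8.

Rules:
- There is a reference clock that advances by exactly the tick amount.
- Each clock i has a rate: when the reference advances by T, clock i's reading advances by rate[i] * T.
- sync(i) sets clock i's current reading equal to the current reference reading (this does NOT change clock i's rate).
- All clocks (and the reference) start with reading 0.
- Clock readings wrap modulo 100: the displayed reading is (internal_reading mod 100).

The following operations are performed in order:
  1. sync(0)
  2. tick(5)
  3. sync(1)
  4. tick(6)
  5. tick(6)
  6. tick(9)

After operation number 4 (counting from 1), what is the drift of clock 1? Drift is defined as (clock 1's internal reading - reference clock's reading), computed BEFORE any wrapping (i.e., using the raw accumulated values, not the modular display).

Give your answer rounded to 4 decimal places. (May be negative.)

Answer: -1.2000

Derivation:
After op 1 sync(0): ref=0.0000 raw=[0.0000 0.0000]
After op 2 tick(5): ref=5.0000 raw=[10.0000 4.0000]
After op 3 sync(1): ref=5.0000 raw=[10.0000 5.0000]
After op 4 tick(6): ref=11.0000 raw=[22.0000 9.8000]
Drift of clock 1 after op 4: 9.8000 - 11.0000 = -1.2000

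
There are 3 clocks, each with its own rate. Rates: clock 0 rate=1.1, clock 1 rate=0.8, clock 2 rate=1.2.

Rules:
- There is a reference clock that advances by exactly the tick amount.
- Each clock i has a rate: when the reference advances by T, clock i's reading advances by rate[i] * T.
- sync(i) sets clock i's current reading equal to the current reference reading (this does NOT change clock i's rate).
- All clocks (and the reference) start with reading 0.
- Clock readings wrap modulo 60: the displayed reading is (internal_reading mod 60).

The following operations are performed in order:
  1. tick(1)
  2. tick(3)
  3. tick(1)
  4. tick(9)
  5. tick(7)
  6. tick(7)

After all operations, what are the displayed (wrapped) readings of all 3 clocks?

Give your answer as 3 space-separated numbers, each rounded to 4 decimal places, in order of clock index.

Answer: 30.8000 22.4000 33.6000

Derivation:
After op 1 tick(1): ref=1.0000 raw=[1.1000 0.8000 1.2000]
After op 2 tick(3): ref=4.0000 raw=[4.4000 3.2000 4.8000]
After op 3 tick(1): ref=5.0000 raw=[5.5000 4.0000 6.0000]
After op 4 tick(9): ref=14.0000 raw=[15.4000 11.2000 16.8000]
After op 5 tick(7): ref=21.0000 raw=[23.1000 16.8000 25.2000]
After op 6 tick(7): ref=28.0000 raw=[30.8000 22.4000 33.6000]
Wrap final raw readings (mod 60): 30.8000 mod 60 = 30.8000; 22.4000 mod 60 = 22.4000; 33.6000 mod 60 = 33.6000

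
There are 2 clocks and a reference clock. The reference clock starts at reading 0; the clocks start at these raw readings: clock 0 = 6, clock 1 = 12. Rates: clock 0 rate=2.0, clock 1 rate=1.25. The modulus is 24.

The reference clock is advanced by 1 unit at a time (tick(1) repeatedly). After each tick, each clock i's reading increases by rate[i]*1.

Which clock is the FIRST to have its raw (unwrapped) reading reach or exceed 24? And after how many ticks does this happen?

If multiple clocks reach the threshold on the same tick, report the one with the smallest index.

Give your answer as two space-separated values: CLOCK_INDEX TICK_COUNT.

clock 0: start=6, rate=2.0, needs 24-6 = 18; ticks = ceil(18/2.0) = ceil(9.0000) = 9; reading at tick 9 = 6 + 2.0*9 = 24.0000
clock 1: start=12, rate=1.25, needs 24-12 = 12; ticks = ceil(12/1.25) = ceil(9.6000) = 10; reading at tick 10 = 12 + 1.25*10 = 24.5000
Minimum tick count = 9; winners = [0]; smallest index = 0

Answer: 0 9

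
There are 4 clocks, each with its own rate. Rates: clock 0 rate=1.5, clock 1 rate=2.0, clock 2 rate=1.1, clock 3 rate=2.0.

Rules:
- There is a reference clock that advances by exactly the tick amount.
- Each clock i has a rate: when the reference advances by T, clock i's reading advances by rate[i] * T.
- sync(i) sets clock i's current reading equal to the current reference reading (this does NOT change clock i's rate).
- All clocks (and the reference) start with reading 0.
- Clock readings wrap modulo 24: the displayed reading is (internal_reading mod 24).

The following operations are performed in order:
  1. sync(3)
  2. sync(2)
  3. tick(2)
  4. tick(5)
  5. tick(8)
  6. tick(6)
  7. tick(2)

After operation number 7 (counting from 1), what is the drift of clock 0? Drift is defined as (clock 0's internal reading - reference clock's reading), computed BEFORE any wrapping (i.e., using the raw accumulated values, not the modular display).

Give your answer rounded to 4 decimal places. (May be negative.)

After op 1 sync(3): ref=0.0000 raw=[0.0000 0.0000 0.0000 0.0000]
After op 2 sync(2): ref=0.0000 raw=[0.0000 0.0000 0.0000 0.0000]
After op 3 tick(2): ref=2.0000 raw=[3.0000 4.0000 2.2000 4.0000]
After op 4 tick(5): ref=7.0000 raw=[10.5000 14.0000 7.7000 14.0000]
After op 5 tick(8): ref=15.0000 raw=[22.5000 30.0000 16.5000 30.0000]
After op 6 tick(6): ref=21.0000 raw=[31.5000 42.0000 23.1000 42.0000]
After op 7 tick(2): ref=23.0000 raw=[34.5000 46.0000 25.3000 46.0000]
Drift of clock 0 after op 7: 34.5000 - 23.0000 = 11.5000

Answer: 11.5000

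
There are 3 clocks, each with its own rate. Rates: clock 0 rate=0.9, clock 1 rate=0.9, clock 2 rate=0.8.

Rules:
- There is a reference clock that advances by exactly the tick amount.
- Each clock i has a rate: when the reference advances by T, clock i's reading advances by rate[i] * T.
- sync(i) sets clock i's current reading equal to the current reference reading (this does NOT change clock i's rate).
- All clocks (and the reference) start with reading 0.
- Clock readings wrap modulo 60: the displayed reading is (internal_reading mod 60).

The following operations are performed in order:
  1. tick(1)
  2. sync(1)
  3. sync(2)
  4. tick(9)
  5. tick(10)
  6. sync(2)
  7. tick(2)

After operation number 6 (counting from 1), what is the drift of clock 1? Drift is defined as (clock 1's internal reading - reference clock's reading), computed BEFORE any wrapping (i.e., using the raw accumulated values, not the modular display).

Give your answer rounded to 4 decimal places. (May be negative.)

Answer: -1.9000

Derivation:
After op 1 tick(1): ref=1.0000 raw=[0.9000 0.9000 0.8000]
After op 2 sync(1): ref=1.0000 raw=[0.9000 1.0000 0.8000]
After op 3 sync(2): ref=1.0000 raw=[0.9000 1.0000 1.0000]
After op 4 tick(9): ref=10.0000 raw=[9.0000 9.1000 8.2000]
After op 5 tick(10): ref=20.0000 raw=[18.0000 18.1000 16.2000]
After op 6 sync(2): ref=20.0000 raw=[18.0000 18.1000 20.0000]
Drift of clock 1 after op 6: 18.1000 - 20.0000 = -1.9000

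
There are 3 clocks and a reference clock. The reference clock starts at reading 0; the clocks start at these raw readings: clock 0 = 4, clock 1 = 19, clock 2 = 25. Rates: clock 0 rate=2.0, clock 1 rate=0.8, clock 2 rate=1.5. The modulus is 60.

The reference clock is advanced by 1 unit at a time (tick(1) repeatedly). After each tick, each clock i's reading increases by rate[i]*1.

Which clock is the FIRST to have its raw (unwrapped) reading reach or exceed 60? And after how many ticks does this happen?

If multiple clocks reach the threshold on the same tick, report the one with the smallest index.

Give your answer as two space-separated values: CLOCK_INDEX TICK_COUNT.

clock 0: start=4, rate=2.0, needs 60-4 = 56; ticks = ceil(56/2.0) = ceil(28.0000) = 28; reading at tick 28 = 4 + 2.0*28 = 60.0000
clock 1: start=19, rate=0.8, needs 60-19 = 41; ticks = ceil(41/0.8) = ceil(51.2500) = 52; reading at tick 52 = 19 + 0.8*52 = 60.6000
clock 2: start=25, rate=1.5, needs 60-25 = 35; ticks = ceil(35/1.5) = ceil(23.3333) = 24; reading at tick 24 = 25 + 1.5*24 = 61.0000
Minimum tick count = 24; winners = [2]; smallest index = 2

Answer: 2 24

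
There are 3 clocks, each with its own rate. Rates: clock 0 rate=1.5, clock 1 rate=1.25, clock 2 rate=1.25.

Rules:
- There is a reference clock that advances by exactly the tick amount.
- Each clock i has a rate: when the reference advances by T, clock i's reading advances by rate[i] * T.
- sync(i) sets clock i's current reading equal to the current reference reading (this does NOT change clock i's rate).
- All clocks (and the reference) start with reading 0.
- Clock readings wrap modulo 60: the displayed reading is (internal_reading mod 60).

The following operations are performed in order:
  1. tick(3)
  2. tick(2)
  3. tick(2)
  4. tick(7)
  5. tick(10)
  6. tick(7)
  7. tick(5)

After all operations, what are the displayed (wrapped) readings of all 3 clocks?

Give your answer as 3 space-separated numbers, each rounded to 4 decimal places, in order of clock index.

After op 1 tick(3): ref=3.0000 raw=[4.5000 3.7500 3.7500]
After op 2 tick(2): ref=5.0000 raw=[7.5000 6.2500 6.2500]
After op 3 tick(2): ref=7.0000 raw=[10.5000 8.7500 8.7500]
After op 4 tick(7): ref=14.0000 raw=[21.0000 17.5000 17.5000]
After op 5 tick(10): ref=24.0000 raw=[36.0000 30.0000 30.0000]
After op 6 tick(7): ref=31.0000 raw=[46.5000 38.7500 38.7500]
After op 7 tick(5): ref=36.0000 raw=[54.0000 45.0000 45.0000]
Wrap final raw readings (mod 60): 54.0000 mod 60 = 54.0000; 45.0000 mod 60 = 45.0000; 45.0000 mod 60 = 45.0000

Answer: 54.0000 45.0000 45.0000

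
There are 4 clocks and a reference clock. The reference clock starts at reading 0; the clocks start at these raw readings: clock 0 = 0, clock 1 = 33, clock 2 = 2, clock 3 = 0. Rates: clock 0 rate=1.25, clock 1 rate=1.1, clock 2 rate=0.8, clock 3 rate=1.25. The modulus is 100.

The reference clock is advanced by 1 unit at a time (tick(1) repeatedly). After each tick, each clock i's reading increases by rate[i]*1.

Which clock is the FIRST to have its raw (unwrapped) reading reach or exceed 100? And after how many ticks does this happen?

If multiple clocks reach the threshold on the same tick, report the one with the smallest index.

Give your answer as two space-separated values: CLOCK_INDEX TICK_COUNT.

Answer: 1 61

Derivation:
clock 0: start=0, rate=1.25, needs 100-0 = 100; ticks = ceil(100/1.25) = ceil(80.0000) = 80; reading at tick 80 = 0 + 1.25*80 = 100.0000
clock 1: start=33, rate=1.1, needs 100-33 = 67; ticks = ceil(67/1.1) = ceil(60.9091) = 61; reading at tick 61 = 33 + 1.1*61 = 100.1000
clock 2: start=2, rate=0.8, needs 100-2 = 98; ticks = ceil(98/0.8) = ceil(122.5000) = 123; reading at tick 123 = 2 + 0.8*123 = 100.4000
clock 3: start=0, rate=1.25, needs 100-0 = 100; ticks = ceil(100/1.25) = ceil(80.0000) = 80; reading at tick 80 = 0 + 1.25*80 = 100.0000
Minimum tick count = 61; winners = [1]; smallest index = 1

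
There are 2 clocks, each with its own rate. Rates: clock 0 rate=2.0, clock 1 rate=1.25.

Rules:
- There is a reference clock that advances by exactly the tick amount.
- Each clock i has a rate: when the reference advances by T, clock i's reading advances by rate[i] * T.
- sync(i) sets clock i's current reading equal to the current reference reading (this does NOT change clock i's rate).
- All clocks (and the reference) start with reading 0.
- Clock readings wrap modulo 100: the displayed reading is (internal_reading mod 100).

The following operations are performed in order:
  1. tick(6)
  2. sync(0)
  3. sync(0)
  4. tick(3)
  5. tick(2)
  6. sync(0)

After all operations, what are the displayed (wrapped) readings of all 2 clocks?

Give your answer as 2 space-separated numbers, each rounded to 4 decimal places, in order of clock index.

Answer: 11.0000 13.7500

Derivation:
After op 1 tick(6): ref=6.0000 raw=[12.0000 7.5000]
After op 2 sync(0): ref=6.0000 raw=[6.0000 7.5000]
After op 3 sync(0): ref=6.0000 raw=[6.0000 7.5000]
After op 4 tick(3): ref=9.0000 raw=[12.0000 11.2500]
After op 5 tick(2): ref=11.0000 raw=[16.0000 13.7500]
After op 6 sync(0): ref=11.0000 raw=[11.0000 13.7500]
Wrap final raw readings (mod 100): 11.0000 mod 100 = 11.0000; 13.7500 mod 100 = 13.7500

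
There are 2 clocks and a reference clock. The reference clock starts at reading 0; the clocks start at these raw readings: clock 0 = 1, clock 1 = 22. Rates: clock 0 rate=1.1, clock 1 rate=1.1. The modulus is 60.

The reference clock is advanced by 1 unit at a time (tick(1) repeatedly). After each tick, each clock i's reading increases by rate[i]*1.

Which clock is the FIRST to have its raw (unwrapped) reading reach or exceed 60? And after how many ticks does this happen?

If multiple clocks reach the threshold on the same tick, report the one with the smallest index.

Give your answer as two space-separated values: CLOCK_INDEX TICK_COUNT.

Answer: 1 35

Derivation:
clock 0: start=1, rate=1.1, needs 60-1 = 59; ticks = ceil(59/1.1) = ceil(53.6364) = 54; reading at tick 54 = 1 + 1.1*54 = 60.4000
clock 1: start=22, rate=1.1, needs 60-22 = 38; ticks = ceil(38/1.1) = ceil(34.5455) = 35; reading at tick 35 = 22 + 1.1*35 = 60.5000
Minimum tick count = 35; winners = [1]; smallest index = 1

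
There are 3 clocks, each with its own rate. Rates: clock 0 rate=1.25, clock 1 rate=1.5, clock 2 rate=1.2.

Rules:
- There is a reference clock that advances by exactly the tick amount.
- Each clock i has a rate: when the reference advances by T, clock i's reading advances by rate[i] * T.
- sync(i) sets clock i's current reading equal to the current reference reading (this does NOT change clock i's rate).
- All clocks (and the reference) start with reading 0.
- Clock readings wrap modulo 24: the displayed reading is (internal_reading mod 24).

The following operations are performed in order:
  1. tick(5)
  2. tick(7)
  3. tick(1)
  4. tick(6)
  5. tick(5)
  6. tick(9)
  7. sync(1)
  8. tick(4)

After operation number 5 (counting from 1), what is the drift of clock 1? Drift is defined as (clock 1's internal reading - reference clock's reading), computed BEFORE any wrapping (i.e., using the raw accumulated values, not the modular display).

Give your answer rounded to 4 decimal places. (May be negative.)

Answer: 12.0000

Derivation:
After op 1 tick(5): ref=5.0000 raw=[6.2500 7.5000 6.0000]
After op 2 tick(7): ref=12.0000 raw=[15.0000 18.0000 14.4000]
After op 3 tick(1): ref=13.0000 raw=[16.2500 19.5000 15.6000]
After op 4 tick(6): ref=19.0000 raw=[23.7500 28.5000 22.8000]
After op 5 tick(5): ref=24.0000 raw=[30.0000 36.0000 28.8000]
Drift of clock 1 after op 5: 36.0000 - 24.0000 = 12.0000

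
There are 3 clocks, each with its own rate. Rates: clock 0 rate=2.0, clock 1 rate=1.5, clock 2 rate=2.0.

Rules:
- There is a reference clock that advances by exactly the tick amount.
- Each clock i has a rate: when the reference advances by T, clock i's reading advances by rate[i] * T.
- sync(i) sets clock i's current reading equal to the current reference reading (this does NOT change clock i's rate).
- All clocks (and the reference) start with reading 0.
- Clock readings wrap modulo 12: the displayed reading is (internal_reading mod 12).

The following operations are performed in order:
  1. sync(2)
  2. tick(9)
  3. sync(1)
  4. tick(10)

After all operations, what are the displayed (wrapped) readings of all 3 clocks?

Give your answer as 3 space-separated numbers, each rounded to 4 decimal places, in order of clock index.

Answer: 2.0000 0.0000 2.0000

Derivation:
After op 1 sync(2): ref=0.0000 raw=[0.0000 0.0000 0.0000]
After op 2 tick(9): ref=9.0000 raw=[18.0000 13.5000 18.0000]
After op 3 sync(1): ref=9.0000 raw=[18.0000 9.0000 18.0000]
After op 4 tick(10): ref=19.0000 raw=[38.0000 24.0000 38.0000]
Wrap final raw readings (mod 12): 38.0000 mod 12 = 2.0000; 24.0000 mod 12 = 0.0000; 38.0000 mod 12 = 2.0000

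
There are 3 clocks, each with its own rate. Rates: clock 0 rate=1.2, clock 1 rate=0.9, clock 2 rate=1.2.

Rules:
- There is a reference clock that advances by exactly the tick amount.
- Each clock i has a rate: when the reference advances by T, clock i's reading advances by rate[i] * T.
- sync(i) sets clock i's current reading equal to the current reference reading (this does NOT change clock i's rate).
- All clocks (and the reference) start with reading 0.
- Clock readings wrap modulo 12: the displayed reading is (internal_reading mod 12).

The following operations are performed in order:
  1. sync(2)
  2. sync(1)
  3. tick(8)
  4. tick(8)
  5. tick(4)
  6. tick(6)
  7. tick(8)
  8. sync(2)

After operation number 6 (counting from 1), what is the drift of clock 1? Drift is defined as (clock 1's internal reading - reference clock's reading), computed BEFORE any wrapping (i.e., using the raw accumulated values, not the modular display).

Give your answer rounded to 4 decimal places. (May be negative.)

After op 1 sync(2): ref=0.0000 raw=[0.0000 0.0000 0.0000]
After op 2 sync(1): ref=0.0000 raw=[0.0000 0.0000 0.0000]
After op 3 tick(8): ref=8.0000 raw=[9.6000 7.2000 9.6000]
After op 4 tick(8): ref=16.0000 raw=[19.2000 14.4000 19.2000]
After op 5 tick(4): ref=20.0000 raw=[24.0000 18.0000 24.0000]
After op 6 tick(6): ref=26.0000 raw=[31.2000 23.4000 31.2000]
Drift of clock 1 after op 6: 23.4000 - 26.0000 = -2.6000

Answer: -2.6000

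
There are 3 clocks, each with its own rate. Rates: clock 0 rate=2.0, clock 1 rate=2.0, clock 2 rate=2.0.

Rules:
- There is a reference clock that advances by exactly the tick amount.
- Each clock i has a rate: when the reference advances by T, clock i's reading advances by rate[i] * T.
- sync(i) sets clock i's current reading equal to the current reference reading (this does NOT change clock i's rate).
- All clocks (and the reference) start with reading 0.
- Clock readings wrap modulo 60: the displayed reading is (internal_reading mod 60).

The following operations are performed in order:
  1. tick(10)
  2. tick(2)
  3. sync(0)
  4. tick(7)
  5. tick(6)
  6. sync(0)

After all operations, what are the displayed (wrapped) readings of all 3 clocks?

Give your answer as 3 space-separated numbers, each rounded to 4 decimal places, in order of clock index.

Answer: 25.0000 50.0000 50.0000

Derivation:
After op 1 tick(10): ref=10.0000 raw=[20.0000 20.0000 20.0000]
After op 2 tick(2): ref=12.0000 raw=[24.0000 24.0000 24.0000]
After op 3 sync(0): ref=12.0000 raw=[12.0000 24.0000 24.0000]
After op 4 tick(7): ref=19.0000 raw=[26.0000 38.0000 38.0000]
After op 5 tick(6): ref=25.0000 raw=[38.0000 50.0000 50.0000]
After op 6 sync(0): ref=25.0000 raw=[25.0000 50.0000 50.0000]
Wrap final raw readings (mod 60): 25.0000 mod 60 = 25.0000; 50.0000 mod 60 = 50.0000; 50.0000 mod 60 = 50.0000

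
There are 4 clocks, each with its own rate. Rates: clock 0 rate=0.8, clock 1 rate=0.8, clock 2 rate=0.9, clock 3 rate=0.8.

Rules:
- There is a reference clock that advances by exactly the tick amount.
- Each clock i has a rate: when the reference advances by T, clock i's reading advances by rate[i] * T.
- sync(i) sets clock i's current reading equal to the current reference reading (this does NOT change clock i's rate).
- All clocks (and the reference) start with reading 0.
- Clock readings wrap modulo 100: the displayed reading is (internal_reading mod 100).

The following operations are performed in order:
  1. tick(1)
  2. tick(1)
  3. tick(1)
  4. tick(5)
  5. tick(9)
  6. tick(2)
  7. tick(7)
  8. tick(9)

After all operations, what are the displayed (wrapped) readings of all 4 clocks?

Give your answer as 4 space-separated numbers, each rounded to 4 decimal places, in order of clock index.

After op 1 tick(1): ref=1.0000 raw=[0.8000 0.8000 0.9000 0.8000]
After op 2 tick(1): ref=2.0000 raw=[1.6000 1.6000 1.8000 1.6000]
After op 3 tick(1): ref=3.0000 raw=[2.4000 2.4000 2.7000 2.4000]
After op 4 tick(5): ref=8.0000 raw=[6.4000 6.4000 7.2000 6.4000]
After op 5 tick(9): ref=17.0000 raw=[13.6000 13.6000 15.3000 13.6000]
After op 6 tick(2): ref=19.0000 raw=[15.2000 15.2000 17.1000 15.2000]
After op 7 tick(7): ref=26.0000 raw=[20.8000 20.8000 23.4000 20.8000]
After op 8 tick(9): ref=35.0000 raw=[28.0000 28.0000 31.5000 28.0000]
Wrap final raw readings (mod 100): 28.0000 mod 100 = 28.0000; 28.0000 mod 100 = 28.0000; 31.5000 mod 100 = 31.5000; 28.0000 mod 100 = 28.0000

Answer: 28.0000 28.0000 31.5000 28.0000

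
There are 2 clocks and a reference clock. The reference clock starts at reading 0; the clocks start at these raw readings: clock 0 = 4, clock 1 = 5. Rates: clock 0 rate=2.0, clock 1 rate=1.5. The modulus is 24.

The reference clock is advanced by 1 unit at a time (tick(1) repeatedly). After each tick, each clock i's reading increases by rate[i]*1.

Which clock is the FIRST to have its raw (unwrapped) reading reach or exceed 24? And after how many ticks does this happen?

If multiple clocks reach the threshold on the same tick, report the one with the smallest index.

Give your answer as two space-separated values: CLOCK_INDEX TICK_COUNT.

Answer: 0 10

Derivation:
clock 0: start=4, rate=2.0, needs 24-4 = 20; ticks = ceil(20/2.0) = ceil(10.0000) = 10; reading at tick 10 = 4 + 2.0*10 = 24.0000
clock 1: start=5, rate=1.5, needs 24-5 = 19; ticks = ceil(19/1.5) = ceil(12.6667) = 13; reading at tick 13 = 5 + 1.5*13 = 24.5000
Minimum tick count = 10; winners = [0]; smallest index = 0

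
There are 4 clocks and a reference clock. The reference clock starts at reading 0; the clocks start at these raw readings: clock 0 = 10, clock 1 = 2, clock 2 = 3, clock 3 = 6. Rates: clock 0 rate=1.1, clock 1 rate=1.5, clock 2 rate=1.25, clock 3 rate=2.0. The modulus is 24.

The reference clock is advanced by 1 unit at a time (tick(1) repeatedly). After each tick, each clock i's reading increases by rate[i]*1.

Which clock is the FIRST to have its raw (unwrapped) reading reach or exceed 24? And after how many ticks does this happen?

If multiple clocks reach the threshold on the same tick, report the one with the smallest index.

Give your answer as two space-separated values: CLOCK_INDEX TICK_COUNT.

clock 0: start=10, rate=1.1, needs 24-10 = 14; ticks = ceil(14/1.1) = ceil(12.7273) = 13; reading at tick 13 = 10 + 1.1*13 = 24.3000
clock 1: start=2, rate=1.5, needs 24-2 = 22; ticks = ceil(22/1.5) = ceil(14.6667) = 15; reading at tick 15 = 2 + 1.5*15 = 24.5000
clock 2: start=3, rate=1.25, needs 24-3 = 21; ticks = ceil(21/1.25) = ceil(16.8000) = 17; reading at tick 17 = 3 + 1.25*17 = 24.2500
clock 3: start=6, rate=2.0, needs 24-6 = 18; ticks = ceil(18/2.0) = ceil(9.0000) = 9; reading at tick 9 = 6 + 2.0*9 = 24.0000
Minimum tick count = 9; winners = [3]; smallest index = 3

Answer: 3 9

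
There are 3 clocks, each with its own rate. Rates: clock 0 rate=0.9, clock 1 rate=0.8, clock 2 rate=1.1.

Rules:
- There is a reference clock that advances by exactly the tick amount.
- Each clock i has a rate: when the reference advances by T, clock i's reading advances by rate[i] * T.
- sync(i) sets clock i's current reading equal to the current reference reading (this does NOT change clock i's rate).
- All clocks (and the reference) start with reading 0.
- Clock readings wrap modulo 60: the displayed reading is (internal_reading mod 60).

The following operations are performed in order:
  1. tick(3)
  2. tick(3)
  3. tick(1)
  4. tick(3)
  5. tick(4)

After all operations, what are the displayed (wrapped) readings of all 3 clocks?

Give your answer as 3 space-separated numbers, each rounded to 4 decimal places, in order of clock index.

After op 1 tick(3): ref=3.0000 raw=[2.7000 2.4000 3.3000]
After op 2 tick(3): ref=6.0000 raw=[5.4000 4.8000 6.6000]
After op 3 tick(1): ref=7.0000 raw=[6.3000 5.6000 7.7000]
After op 4 tick(3): ref=10.0000 raw=[9.0000 8.0000 11.0000]
After op 5 tick(4): ref=14.0000 raw=[12.6000 11.2000 15.4000]
Wrap final raw readings (mod 60): 12.6000 mod 60 = 12.6000; 11.2000 mod 60 = 11.2000; 15.4000 mod 60 = 15.4000

Answer: 12.6000 11.2000 15.4000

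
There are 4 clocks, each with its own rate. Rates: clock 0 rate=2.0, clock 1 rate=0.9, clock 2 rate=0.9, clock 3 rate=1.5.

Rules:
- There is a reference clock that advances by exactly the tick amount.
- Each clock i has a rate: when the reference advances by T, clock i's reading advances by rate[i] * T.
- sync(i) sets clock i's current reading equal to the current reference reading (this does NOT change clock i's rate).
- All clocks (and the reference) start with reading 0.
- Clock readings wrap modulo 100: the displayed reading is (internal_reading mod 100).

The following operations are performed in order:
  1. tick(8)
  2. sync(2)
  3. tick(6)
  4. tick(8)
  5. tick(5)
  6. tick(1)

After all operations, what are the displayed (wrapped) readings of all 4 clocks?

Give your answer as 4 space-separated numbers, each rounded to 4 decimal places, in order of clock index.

After op 1 tick(8): ref=8.0000 raw=[16.0000 7.2000 7.2000 12.0000]
After op 2 sync(2): ref=8.0000 raw=[16.0000 7.2000 8.0000 12.0000]
After op 3 tick(6): ref=14.0000 raw=[28.0000 12.6000 13.4000 21.0000]
After op 4 tick(8): ref=22.0000 raw=[44.0000 19.8000 20.6000 33.0000]
After op 5 tick(5): ref=27.0000 raw=[54.0000 24.3000 25.1000 40.5000]
After op 6 tick(1): ref=28.0000 raw=[56.0000 25.2000 26.0000 42.0000]
Wrap final raw readings (mod 100): 56.0000 mod 100 = 56.0000; 25.2000 mod 100 = 25.2000; 26.0000 mod 100 = 26.0000; 42.0000 mod 100 = 42.0000

Answer: 56.0000 25.2000 26.0000 42.0000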